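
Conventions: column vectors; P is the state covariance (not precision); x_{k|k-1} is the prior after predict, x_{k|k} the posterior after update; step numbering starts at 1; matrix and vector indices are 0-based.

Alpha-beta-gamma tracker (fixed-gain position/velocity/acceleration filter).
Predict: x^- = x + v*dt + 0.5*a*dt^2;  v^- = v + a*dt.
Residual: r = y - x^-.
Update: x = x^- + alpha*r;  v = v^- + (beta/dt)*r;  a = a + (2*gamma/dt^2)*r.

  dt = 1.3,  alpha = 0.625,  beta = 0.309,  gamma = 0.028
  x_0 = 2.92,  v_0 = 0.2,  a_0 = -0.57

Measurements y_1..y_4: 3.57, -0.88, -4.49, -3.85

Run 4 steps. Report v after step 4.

step 1: x_pred=2.6983  r=0.8717  x^+=3.2431  v^+=-0.3338  a^+=-0.5411
step 2: x_pred=2.3519  r=-3.2319  x^+=0.3320  v^+=-1.8055  a^+=-0.6482
step 3: x_pred=-2.5629  r=-1.9271  x^+=-3.7673  v^+=-3.1062  a^+=-0.7121
step 4: x_pred=-8.4071  r=4.5571  x^+=-5.5589  v^+=-2.9487  a^+=-0.5611

v_post = -2.9487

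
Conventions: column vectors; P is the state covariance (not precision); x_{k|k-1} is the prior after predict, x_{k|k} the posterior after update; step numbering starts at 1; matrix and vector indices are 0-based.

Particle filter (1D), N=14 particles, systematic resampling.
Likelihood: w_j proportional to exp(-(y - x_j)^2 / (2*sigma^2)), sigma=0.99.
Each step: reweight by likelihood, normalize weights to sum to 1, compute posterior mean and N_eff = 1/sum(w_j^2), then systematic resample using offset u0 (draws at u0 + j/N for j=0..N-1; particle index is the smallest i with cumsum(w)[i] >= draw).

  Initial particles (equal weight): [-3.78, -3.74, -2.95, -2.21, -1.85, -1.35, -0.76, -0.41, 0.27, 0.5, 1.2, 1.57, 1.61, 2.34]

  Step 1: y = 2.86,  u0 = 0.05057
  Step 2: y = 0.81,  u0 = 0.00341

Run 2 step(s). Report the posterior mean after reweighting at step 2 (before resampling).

post_mean = 1.6693

step 1: w=[0.0000, 0.0000, 0.0000, 0.0000, 0.0000, 0.0001, 0.0006, 0.0020, 0.0156, 0.0279, 0.1172, 0.2046, 0.2155, 0.4165]  mean=1.8002  Neff=3.6162  idx=[10, 10, 11, 11, 11, 12, 12, 12, 13, 13, 13, 13, 13, 13]
step 2: w=[0.1147, 0.1147, 0.0923, 0.0923, 0.0923, 0.0894, 0.0894, 0.0894, 0.0376, 0.0376, 0.0376, 0.0376, 0.0376, 0.0376]  mean=1.6693  Neff=11.8565  idx=[0, 0, 1, 1, 2, 3, 4, 4, 5, 6, 7, 8, 10, 12]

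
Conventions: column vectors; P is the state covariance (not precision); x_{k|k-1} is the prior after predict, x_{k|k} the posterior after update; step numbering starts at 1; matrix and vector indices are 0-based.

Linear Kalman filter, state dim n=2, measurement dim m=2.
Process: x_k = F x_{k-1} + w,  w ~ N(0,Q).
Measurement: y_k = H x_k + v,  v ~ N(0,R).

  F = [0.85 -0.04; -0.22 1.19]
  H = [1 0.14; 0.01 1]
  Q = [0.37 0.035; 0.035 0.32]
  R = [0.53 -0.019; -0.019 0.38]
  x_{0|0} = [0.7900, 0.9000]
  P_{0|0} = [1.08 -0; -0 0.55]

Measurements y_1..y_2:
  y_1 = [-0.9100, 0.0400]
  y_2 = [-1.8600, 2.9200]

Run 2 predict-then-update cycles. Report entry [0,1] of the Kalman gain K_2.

step 1: x^-=[0.6355, 0.8972]  P^-=[1.1512 -0.1931; -0.1931 1.1511]  S=[1.6497 -0.0397; -0.0397 1.5274]  K=[0.6790 -0.1012; -0.0013 0.7524]  nu=[-1.6711, -0.8636]  x^+=[-0.4117, 0.2496]  P^+=[0.3695 -0.0551; -0.0551 0.2865]
step 2: x^-=[-0.3600, 0.3876]  P^-=[0.6412 -0.1039; -0.1039 0.7724]  S=[1.1572 -0.0085; -0.0085 1.1504]  K=[0.5409 -0.0808; 0.0086 0.6706]  nu=[-1.5543, 2.5360]  x^+=[-1.4055, 2.0749]  P^+=[0.2944 -0.0439; -0.0439 0.2551]

K[0,1] = -0.0808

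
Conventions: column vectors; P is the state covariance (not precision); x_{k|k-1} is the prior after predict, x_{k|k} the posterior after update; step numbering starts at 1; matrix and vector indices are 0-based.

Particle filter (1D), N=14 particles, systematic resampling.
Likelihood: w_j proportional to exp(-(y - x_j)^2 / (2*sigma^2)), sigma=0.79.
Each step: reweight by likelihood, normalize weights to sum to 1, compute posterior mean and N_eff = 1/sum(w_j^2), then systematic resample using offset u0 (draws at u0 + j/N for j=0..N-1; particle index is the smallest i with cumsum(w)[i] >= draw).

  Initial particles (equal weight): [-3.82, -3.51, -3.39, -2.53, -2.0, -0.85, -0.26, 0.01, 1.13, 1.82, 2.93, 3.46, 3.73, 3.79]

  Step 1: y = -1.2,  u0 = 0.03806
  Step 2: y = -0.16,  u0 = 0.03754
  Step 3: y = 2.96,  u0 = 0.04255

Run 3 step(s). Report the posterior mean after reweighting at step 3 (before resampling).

step 1: w=[0.0016, 0.0053, 0.0082, 0.0931, 0.2301, 0.3483, 0.1893, 0.1189, 0.0050, 0.0003, 0.0000, 0.0000, 0.0000, 0.0000]  mean=-1.0864  Neff=4.2922  idx=[3, 4, 4, 4, 4, 5, 5, 5, 5, 5, 6, 6, 7, 7]
step 2: w=[0.0015, 0.0087, 0.0087, 0.0087, 0.0087, 0.0895, 0.0895, 0.0895, 0.0895, 0.0895, 0.1300, 0.1300, 0.1281, 0.1281]  mean=-0.5187  Neff=9.3473  idx=[5, 5, 6, 7, 8, 9, 9, 10, 10, 11, 12, 12, 13, 13]
step 3: w=[0.0020, 0.0020, 0.0020, 0.0020, 0.0020, 0.0020, 0.0020, 0.0542, 0.0542, 0.0542, 0.2059, 0.2059, 0.2059, 0.2059]  mean=-0.0457  Neff=5.6035  idx=[7, 8, 10, 10, 10, 11, 11, 11, 12, 12, 12, 13, 13, 13]

post_mean = -0.0457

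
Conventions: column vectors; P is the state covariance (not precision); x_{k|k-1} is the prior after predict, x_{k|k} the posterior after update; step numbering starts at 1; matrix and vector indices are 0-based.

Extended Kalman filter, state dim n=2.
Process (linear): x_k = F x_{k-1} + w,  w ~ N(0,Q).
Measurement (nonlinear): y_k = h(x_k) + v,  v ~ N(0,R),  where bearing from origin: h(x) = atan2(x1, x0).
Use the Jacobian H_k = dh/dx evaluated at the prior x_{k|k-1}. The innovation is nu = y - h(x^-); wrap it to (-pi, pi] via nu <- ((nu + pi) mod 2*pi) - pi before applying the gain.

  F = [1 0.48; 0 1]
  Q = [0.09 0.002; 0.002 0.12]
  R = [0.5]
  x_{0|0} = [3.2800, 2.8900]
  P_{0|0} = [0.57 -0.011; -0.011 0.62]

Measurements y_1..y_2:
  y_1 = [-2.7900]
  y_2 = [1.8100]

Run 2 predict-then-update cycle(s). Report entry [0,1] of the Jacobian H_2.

step 1: x^-=[4.6672, 2.8900]  P^-=[0.7923 0.2886; 0.2886 0.7400]  H_jac=[-0.0959 0.1549]  S=[0.5165]  K=[-0.0606; 0.1683]  nu=[2.9388]  x^+=[4.4892, 3.3847]  P^+=[0.7904 0.2939; 0.2939 0.7254]
step 2: x^-=[6.1138, 3.3847]  P^-=[1.3296 0.6440; 0.6440 0.8454]  H_jac=[-0.0693 0.1252]  S=[0.5085]  K=[-0.0227; 0.1204]  nu=[1.3044]  x^+=[6.0843, 3.5416]  P^+=[1.3294 0.6454; 0.6454 0.8380]

H_jac[0,1] = 0.1252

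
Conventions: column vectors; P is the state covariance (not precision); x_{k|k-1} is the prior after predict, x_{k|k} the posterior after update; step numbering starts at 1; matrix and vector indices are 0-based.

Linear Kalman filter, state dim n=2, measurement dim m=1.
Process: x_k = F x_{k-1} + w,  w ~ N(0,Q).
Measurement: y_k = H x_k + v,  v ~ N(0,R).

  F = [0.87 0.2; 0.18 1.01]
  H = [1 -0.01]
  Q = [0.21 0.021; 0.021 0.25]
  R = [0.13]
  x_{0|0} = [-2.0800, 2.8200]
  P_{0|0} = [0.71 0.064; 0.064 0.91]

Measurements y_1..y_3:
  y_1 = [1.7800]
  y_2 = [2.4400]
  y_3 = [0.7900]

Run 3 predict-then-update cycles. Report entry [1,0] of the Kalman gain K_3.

K[1,0] = 0.7140

step 1: x^-=[-1.2456, 2.4738]  P^-=[0.8061 0.3745; 0.3745 1.2246]  S=[0.9287]  K=[0.8639; 0.3901]  nu=[3.0503]  x^+=[1.3897, 3.6638]  P^+=[0.1129 0.0615; 0.0615 1.0832]
step 2: x^-=[1.9418, 3.9506]  P^-=[0.3602 0.3138; 0.3138 1.3810]  S=[0.4841]  K=[0.7376; 0.6197]  nu=[0.5378]  x^+=[2.3384, 4.2838]  P^+=[0.0968 0.0925; 0.0925 1.1951]
step 3: x^-=[2.8912, 4.7476]  P^-=[0.3633 0.3622; 0.3622 1.5059]  S=[0.4862]  K=[0.7398; 0.7140]  nu=[-2.0537]  x^+=[1.3719, 3.2812]  P^+=[0.0972 0.1054; 0.1054 1.2581]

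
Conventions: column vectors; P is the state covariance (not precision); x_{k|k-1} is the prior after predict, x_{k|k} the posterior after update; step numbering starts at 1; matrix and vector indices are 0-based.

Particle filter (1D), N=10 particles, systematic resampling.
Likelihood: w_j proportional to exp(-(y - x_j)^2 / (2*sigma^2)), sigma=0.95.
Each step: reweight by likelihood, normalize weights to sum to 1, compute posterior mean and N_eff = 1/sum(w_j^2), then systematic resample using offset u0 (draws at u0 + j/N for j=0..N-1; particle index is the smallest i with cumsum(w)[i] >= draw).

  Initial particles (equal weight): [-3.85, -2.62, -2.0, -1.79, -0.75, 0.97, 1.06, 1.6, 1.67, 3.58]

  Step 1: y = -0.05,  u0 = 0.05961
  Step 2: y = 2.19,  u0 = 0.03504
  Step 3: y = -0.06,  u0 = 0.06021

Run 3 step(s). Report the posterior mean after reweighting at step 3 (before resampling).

step 1: w=[0.0001, 0.0100, 0.0471, 0.0724, 0.2954, 0.2178, 0.1958, 0.0858, 0.0753, 0.0003]  mean=0.2105  Neff=5.1642  idx=[3, 4, 4, 4, 5, 5, 6, 6, 7, 8]
step 2: w=[0.0000, 0.0023, 0.0023, 0.0023, 0.1227, 0.1227, 0.1379, 0.1379, 0.2308, 0.2409]  mean=1.2967  Neff=5.5717  idx=[4, 5, 5, 6, 7, 8, 8, 8, 9, 9]
step 3: w=[0.1502, 0.1502, 0.1502, 0.1350, 0.1350, 0.0588, 0.0588, 0.0588, 0.0515, 0.0515]  mean=1.1775  Neff=8.3455  idx=[0, 1, 1, 2, 3, 3, 4, 5, 7, 9]

post_mean = 1.1775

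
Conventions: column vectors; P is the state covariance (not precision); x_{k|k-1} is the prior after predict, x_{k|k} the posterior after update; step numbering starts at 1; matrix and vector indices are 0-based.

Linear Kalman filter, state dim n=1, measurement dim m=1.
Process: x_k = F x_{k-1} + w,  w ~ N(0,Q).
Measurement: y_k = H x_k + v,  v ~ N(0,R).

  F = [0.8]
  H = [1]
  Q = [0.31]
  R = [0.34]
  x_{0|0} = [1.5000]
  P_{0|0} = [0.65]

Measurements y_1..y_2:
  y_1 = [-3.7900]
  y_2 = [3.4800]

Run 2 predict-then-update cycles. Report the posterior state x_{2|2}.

x_post = [1.2485]

step 1: x^-=[1.2000]  P^-=[0.7260]  S=[1.0660]  K=[0.6811]  nu=[-4.9900]  x^+=[-2.1984]  P^+=[0.2316]
step 2: x^-=[-1.7588]  P^-=[0.4582]  S=[0.7982]  K=[0.5740]  nu=[5.2388]  x^+=[1.2485]  P^+=[0.1952]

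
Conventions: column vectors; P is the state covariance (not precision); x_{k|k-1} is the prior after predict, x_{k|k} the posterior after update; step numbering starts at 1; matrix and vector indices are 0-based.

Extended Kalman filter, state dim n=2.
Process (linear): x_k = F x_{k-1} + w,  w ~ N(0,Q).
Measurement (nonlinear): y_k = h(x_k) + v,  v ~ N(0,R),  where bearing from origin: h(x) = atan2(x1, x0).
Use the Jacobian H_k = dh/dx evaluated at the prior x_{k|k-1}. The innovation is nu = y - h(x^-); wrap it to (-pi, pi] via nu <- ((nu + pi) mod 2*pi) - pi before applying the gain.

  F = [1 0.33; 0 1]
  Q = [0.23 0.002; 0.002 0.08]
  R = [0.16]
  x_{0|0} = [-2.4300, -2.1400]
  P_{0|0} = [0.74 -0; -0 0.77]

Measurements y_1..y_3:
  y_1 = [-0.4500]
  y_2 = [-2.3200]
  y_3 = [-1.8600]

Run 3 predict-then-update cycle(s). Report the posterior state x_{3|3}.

x_post = [-4.1307, -3.7188]

step 1: x^-=[-3.1362, -2.1400]  P^-=[1.0539 0.2561; 0.2561 0.8500]  H_jac=[0.1485 -0.2176]  S=[0.2069]  K=[0.4868; -0.7100]  nu=[2.0928]  x^+=[-2.1174, -3.6259]  P^+=[1.0048 0.3276; 0.3276 0.7457]
step 2: x^-=[-3.3139, -3.6259]  P^-=[1.5322 0.5757; 0.5757 0.8257]  H_jac=[0.1503 -0.1373]  S=[0.1864]  K=[0.8110; -0.1443]  nu=[-0.0087]  x^+=[-3.3210, -3.6246]  P^+=[1.4096 0.5975; 0.5975 0.8218]
step 3: x^-=[-4.5171, -3.6246]  P^-=[2.1235 0.8707; 0.8707 0.9018]  H_jac=[0.1081 -0.1347]  S=[0.1758]  K=[0.6382; -0.1556]  nu=[0.6054]  x^+=[-4.1307, -3.7188]  P^+=[2.0519 0.8882; 0.8882 0.8976]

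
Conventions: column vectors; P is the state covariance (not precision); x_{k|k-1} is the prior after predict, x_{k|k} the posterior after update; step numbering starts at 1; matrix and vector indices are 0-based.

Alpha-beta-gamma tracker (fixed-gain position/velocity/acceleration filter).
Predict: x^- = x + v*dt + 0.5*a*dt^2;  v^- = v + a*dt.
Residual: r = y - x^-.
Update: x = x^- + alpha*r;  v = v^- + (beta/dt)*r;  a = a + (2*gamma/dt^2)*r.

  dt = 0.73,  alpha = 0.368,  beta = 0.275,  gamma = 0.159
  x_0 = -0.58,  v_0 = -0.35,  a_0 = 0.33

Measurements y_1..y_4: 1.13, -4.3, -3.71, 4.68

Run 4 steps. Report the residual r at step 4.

step 1: x_pred=-0.7476  r=1.8776  x^+=-0.0566  v^+=0.5982  a^+=1.4504
step 2: x_pred=0.7665  r=-5.0665  x^+=-1.0980  v^+=-0.2516  a^+=-1.5730
step 3: x_pred=-1.7008  r=-2.0092  x^+=-2.4402  v^+=-2.1568  a^+=-2.7719
step 4: x_pred=-4.7532  r=9.4332  x^+=-1.2818  v^+=-0.6267  a^+=2.8572

resid = 9.4332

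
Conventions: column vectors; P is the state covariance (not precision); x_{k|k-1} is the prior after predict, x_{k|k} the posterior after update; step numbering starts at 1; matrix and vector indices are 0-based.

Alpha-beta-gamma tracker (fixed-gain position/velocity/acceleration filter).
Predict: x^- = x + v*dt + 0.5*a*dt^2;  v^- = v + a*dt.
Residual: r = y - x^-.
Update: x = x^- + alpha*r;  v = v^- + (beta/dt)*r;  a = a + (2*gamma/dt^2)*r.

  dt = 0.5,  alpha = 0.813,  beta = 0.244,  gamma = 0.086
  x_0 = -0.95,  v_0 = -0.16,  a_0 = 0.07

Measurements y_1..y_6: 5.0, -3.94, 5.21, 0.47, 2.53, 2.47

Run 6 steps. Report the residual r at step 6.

step 1: x_pred=-1.0212  r=6.0213  x^+=3.8740  v^+=2.8134  a^+=4.2126
step 2: x_pred=5.8073  r=-9.7473  x^+=-2.1173  v^+=0.1630  a^+=-2.4935
step 3: x_pred=-2.3474  r=7.5574  x^+=3.7968  v^+=2.6043  a^+=2.7060
step 4: x_pred=5.4371  r=-4.9671  x^+=1.3989  v^+=1.5333  a^+=-0.7114
step 5: x_pred=2.0766  r=0.4534  x^+=2.4452  v^+=1.3989  a^+=-0.3994
step 6: x_pred=3.0947  r=-0.6247  x^+=2.5868  v^+=0.8943  a^+=-0.8293

resid = -0.6247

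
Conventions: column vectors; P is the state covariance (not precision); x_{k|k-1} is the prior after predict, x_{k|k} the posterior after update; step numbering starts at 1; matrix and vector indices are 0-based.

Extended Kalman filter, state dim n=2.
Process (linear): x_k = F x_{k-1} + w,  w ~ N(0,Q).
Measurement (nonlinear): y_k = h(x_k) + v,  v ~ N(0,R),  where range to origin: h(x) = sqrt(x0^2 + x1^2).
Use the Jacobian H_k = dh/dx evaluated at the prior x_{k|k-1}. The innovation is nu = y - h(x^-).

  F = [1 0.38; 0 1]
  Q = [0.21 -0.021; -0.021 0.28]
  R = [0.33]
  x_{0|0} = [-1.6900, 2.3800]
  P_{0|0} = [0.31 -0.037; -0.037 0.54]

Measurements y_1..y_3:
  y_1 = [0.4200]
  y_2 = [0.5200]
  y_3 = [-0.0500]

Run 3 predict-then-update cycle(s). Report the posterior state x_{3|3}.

x_post = [-0.3028, 0.1891]

step 1: x^-=[-0.7856, 2.3800]  P^-=[0.5699 0.1472; 0.1472 0.8200]  H_jac=[-0.3134 0.9496]  S=[1.0378]  K=[-0.0374; 0.7059]  nu=[-2.0863]  x^+=[-0.7075, 0.9074]  P^+=[0.5684 0.1746; 0.1746 0.3029]
step 2: x^-=[-0.3627, 0.9074]  P^-=[0.9549 0.2687; 0.2687 0.5829]  H_jac=[-0.3712 0.9286]  S=[0.7789]  K=[-0.1347; 0.5668]  nu=[-0.4572]  x^+=[-0.3012, 0.6482]  P^+=[0.9407 0.3282; 0.3282 0.3327]
step 3: x^-=[-0.0548, 0.6482]  P^-=[1.4482 0.4336; 0.4336 0.6127]  H_jac=[-0.0843 0.9964]  S=[0.8758]  K=[0.3540; 0.6553]  nu=[-0.7005]  x^+=[-0.3028, 0.1891]  P^+=[1.3385 0.2304; 0.2304 0.2365]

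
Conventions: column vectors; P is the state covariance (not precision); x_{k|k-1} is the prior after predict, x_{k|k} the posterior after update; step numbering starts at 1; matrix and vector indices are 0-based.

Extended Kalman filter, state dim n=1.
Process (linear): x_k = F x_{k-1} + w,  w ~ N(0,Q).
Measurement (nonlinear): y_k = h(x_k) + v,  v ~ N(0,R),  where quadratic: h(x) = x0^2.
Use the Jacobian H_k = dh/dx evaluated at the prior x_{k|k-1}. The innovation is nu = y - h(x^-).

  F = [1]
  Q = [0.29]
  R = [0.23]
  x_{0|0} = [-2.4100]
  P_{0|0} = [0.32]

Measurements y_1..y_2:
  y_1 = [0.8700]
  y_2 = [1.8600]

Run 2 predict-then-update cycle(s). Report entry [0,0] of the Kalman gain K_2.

step 1: x^-=[-2.4100]  P^-=[0.6100]  H_jac=[-4.8200]  S=[14.4018]  K=[-0.2042]  nu=[-4.9381]  x^+=[-1.4019]  P^+=[0.0097]
step 2: x^-=[-1.4019]  P^-=[0.2997]  H_jac=[-2.8037]  S=[2.5862]  K=[-0.3249]  nu=[-0.1052]  x^+=[-1.3677]  P^+=[0.0267]

K[0,0] = -0.3249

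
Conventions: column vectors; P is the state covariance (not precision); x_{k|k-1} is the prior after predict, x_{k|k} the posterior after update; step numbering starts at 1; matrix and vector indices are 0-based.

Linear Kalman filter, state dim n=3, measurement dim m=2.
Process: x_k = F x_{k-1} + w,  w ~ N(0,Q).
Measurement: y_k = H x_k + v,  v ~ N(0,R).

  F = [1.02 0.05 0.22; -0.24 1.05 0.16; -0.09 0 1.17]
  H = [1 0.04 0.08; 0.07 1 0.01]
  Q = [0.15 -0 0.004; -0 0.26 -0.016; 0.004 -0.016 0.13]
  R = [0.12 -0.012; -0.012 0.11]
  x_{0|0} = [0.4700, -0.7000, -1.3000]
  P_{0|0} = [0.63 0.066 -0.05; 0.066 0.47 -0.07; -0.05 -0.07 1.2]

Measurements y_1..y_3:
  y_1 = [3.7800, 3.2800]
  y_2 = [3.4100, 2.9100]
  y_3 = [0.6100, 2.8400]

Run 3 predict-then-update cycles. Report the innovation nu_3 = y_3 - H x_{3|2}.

step 1: x^-=[0.1584, -1.0558, -1.5633]  P^-=[0.8475 -0.0397 0.1920; -0.0397 0.7922 0.1448; 0.1920 0.1448 1.7883]  S=[1.0086 0.0553; 0.0553 0.9042]  K=[0.8554 -0.0285; -0.0445 0.8774; 0.3283 0.1747]  nu=[3.7889, 4.3403]  x^+=[3.2760, 2.5839, 0.4389]  P^+=[0.1114 -0.0202 -0.0946; -0.0202 0.0984 0.0054; -0.0946 0.0054 1.6456]
step 2: x^-=[3.5672, 1.9971, 0.2187]  P^-=[0.3014 0.0053 0.3068; 0.0053 0.4363 0.3310; 0.3068 0.3310 2.4035]  S=[0.4891 0.0651; 0.0651 0.5558]  K=[0.6702 -0.0256; -0.0049 0.7922; 0.9725 0.5634]  nu=[-0.2546, 0.6610]  x^+=[3.3797, 2.5220, 0.3435]  P^+=[0.0835 -0.0164 -0.0269; -0.0164 0.0880 0.0353; -0.0269 0.0353 1.6932]
step 3: x^-=[3.6489, 1.8919, 0.0977]  P^-=[0.3061 0.0318 0.4027; 0.0318 0.4274 0.3556; 0.4027 0.3556 2.4542]  S=[0.5117 0.0953; 0.0953 0.5513]  K=[0.6657 -0.0111; 0.0051 0.7849; 1.0957 0.5514]  nu=[-3.1224, 0.6917]  x^+=[1.5627, 2.4191, -2.9422]  P^+=[0.0807 -0.0149 -0.0010; -0.0149 0.0870 0.0320; -0.0010 0.0320 1.5571]

innov = [-3.1224, 0.6917]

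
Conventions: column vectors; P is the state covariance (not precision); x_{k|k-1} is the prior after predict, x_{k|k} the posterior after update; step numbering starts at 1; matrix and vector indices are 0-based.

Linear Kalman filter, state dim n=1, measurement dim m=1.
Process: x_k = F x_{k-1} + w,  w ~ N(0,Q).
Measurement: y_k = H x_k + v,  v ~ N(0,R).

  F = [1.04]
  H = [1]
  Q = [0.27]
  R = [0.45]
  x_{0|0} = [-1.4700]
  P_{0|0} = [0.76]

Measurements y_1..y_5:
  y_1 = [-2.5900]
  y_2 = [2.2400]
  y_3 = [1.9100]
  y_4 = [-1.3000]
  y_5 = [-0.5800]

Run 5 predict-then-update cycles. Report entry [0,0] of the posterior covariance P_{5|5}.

P_post[0,0] = 0.2444

step 1: x^-=[-1.5288]  P^-=[1.0920]  S=[1.5420]  K=[0.7082]  nu=[-1.0612]  x^+=[-2.2803]  P^+=[0.3187]
step 2: x^-=[-2.3715]  P^-=[0.6147]  S=[1.0647]  K=[0.5773]  nu=[4.6115]  x^+=[0.2909]  P^+=[0.2598]
step 3: x^-=[0.3025]  P^-=[0.5510]  S=[1.0010]  K=[0.5505]  nu=[1.6075]  x^+=[1.1874]  P^+=[0.2477]
step 4: x^-=[1.2349]  P^-=[0.5379]  S=[0.9879]  K=[0.5445]  nu=[-2.5349]  x^+=[-0.1454]  P^+=[0.2450]
step 5: x^-=[-0.1512]  P^-=[0.5350]  S=[0.9850]  K=[0.5432]  nu=[-0.4288]  x^+=[-0.3841]  P^+=[0.2444]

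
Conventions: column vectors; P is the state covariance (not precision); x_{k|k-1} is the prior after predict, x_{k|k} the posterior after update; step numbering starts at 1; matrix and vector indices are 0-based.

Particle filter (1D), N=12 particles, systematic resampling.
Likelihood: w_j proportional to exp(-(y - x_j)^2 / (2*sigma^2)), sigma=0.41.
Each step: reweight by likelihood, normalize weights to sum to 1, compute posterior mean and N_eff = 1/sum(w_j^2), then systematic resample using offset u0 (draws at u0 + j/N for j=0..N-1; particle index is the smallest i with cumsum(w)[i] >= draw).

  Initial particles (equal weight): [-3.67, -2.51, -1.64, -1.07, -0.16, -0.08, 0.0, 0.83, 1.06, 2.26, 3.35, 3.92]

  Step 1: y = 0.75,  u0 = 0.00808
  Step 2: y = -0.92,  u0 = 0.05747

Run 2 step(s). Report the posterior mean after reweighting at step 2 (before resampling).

post_mean = -0.0992

step 1: w=[0.0000, 0.0000, 0.0000, 0.0000, 0.0399, 0.0603, 0.0879, 0.4595, 0.3519, 0.0005, 0.0000, 0.0000]  mean=0.7443  Neff=2.8746  idx=[4, 5, 6, 7, 7, 7, 7, 7, 8, 8, 8, 8]
step 2: w=[0.4681, 0.3199, 0.2104, 0.0003, 0.0003, 0.0003, 0.0003, 0.0003, 0.0000, 0.0000, 0.0000, 0.0000]  mean=-0.0992  Neff=2.7340  idx=[0, 0, 0, 0, 0, 1, 1, 1, 1, 2, 2, 2]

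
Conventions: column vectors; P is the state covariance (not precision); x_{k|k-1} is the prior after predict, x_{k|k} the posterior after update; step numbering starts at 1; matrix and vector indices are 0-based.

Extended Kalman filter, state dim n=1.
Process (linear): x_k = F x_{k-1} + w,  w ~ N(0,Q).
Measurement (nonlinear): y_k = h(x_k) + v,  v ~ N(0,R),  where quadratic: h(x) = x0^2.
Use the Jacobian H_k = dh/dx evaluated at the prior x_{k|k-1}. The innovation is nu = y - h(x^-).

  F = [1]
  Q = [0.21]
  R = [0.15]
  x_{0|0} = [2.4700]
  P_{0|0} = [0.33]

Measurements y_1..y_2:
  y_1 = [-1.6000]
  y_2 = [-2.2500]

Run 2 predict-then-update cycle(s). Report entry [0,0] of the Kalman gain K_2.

K[0,0] = 0.4482

step 1: x^-=[2.4700]  P^-=[0.5400]  H_jac=[4.9400]  S=[13.3279]  K=[0.2002]  nu=[-7.7009]  x^+=[0.9287]  P^+=[0.0061]
step 2: x^-=[0.9287]  P^-=[0.2161]  H_jac=[1.8573]  S=[0.8954]  K=[0.4482]  nu=[-3.1124]  x^+=[-0.4664]  P^+=[0.0362]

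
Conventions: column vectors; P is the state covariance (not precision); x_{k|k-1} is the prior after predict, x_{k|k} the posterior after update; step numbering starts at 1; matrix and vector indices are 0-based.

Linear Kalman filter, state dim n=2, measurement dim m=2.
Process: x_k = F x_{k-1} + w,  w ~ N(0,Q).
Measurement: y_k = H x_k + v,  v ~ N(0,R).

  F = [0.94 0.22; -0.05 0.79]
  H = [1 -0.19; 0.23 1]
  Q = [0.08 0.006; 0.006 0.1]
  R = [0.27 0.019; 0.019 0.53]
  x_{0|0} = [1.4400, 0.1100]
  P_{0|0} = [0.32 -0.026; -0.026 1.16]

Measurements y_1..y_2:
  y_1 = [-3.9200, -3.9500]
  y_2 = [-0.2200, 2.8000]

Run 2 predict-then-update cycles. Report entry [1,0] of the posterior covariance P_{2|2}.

step 1: x^-=[1.3778, 0.0149]  P^-=[0.4081 0.1735; 0.1735 0.8268]  S=[0.6420 0.1217; 0.1217 1.4582]  K=[0.5584 0.1368; -0.0885 0.6018]  nu=[-5.2950, -4.2818]  x^+=[-2.1645, -2.0932]  P^+=[0.1621 0.0458; 0.0458 0.3067]
step 2: x^-=[-2.4952, -1.5454]  P^-=[0.2570 0.0852; 0.0852 0.2882]  S=[0.5050 0.1048; 0.1048 0.8710]  K=[0.4538 0.1111; -0.0134 0.3550]  nu=[1.9815, 4.9193]  x^+=[-1.0496, 0.1744]  P^+=[0.1317 0.0372; 0.0372 0.1793]

P_post[1,0] = 0.0372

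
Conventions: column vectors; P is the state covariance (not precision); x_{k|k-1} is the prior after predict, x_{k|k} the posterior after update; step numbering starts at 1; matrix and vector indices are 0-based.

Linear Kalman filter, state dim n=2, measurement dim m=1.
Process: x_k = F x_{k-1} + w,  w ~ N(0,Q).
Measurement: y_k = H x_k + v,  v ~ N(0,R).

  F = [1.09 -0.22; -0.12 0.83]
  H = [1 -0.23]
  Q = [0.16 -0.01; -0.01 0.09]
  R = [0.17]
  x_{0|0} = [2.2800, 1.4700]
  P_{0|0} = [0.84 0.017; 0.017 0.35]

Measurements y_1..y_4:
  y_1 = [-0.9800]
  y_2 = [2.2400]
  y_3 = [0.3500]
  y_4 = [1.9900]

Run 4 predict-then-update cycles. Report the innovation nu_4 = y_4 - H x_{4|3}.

step 1: x^-=[2.1618, 0.9465]  P^-=[1.1668 -0.1680; -0.1680 0.3398]  S=[1.4320]  K=[0.8418; -0.1719]  nu=[-2.9241]  x^+=[-0.2996, 1.4490]  P^+=[0.1521 0.0392; 0.0392 0.2975]
step 2: x^-=[-0.6453, 1.2387]  P^-=[0.3363 -0.0477; -0.0477 0.2893]  S=[0.5436]  K=[0.6389; -0.2102]  nu=[3.1702]  x^+=[1.3802, 0.5723]  P^+=[0.1144 0.0253; 0.0253 0.2653]
step 3: x^-=[1.3785, 0.3094]  P^-=[0.2967 -0.0499; -0.0499 0.2694]  S=[0.5039]  K=[0.6116; -0.2219]  nu=[-0.9573]  x^+=[0.7930, 0.5218]  P^+=[0.1082 0.0185; 0.0185 0.2446]
step 4: x^-=[0.7496, 0.3380]  P^-=[0.2915 -0.0516; -0.0516 0.2564]  S=[0.4988]  K=[0.6082; -0.2216]  nu=[1.3181]  x^+=[1.5513, 0.0459]  P^+=[0.1070 0.0157; 0.0157 0.2319]

innov = [1.3181]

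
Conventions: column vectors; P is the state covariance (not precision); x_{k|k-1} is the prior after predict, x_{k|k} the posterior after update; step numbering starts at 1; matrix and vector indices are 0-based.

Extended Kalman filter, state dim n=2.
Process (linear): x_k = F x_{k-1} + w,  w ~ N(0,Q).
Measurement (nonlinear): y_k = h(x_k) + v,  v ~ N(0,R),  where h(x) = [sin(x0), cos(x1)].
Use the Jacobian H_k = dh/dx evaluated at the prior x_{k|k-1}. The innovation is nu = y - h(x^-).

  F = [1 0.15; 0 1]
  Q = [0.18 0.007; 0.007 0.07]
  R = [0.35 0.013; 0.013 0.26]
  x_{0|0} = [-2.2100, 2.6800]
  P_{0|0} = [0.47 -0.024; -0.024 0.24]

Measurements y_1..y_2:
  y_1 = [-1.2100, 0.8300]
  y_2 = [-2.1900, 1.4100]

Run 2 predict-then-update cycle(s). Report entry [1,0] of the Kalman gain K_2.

step 1: x^-=[-1.8080, 2.6800]  P^-=[0.6482 0.0190; 0.0190 0.3100]  H_jac=[-0.2350 0.0000; 0.0000 -0.4454]  S=[0.3858 0.0150; 0.0150 0.3215]  K=[-0.3945 -0.0079; 0.0051 -0.4297]  nu=[-0.2380, 1.7253]  x^+=[-1.7278, 1.9374]  P^+=[0.5880 0.0161; 0.0161 0.2507]
step 2: x^-=[-1.4372, 1.9374]  P^-=[0.7785 0.0607; 0.0607 0.3207]  H_jac=[0.1332 0.0000; 0.0000 -0.9335]  S=[0.3638 0.0054; 0.0054 0.5395]  K=[0.2867 -0.1080; 0.0306 -0.5552]  nu=[-1.1989, 1.7685]  x^+=[-1.9719, 0.9188]  P^+=[0.7427 0.0261; 0.0261 0.1542]

K[1,0] = 0.0306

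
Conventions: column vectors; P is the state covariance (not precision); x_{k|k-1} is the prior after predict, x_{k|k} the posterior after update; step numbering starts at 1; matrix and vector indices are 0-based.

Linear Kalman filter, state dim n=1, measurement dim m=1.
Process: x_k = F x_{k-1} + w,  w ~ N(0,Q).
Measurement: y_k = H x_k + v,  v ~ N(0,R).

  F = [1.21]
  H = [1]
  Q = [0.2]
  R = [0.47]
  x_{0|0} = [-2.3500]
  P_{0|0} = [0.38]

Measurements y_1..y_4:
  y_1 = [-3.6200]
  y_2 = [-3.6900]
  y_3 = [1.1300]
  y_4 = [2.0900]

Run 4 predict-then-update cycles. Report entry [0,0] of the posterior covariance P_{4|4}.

P_post[0,0] = 0.2604

step 1: x^-=[-2.8435]  P^-=[0.7564]  S=[1.2264]  K=[0.6168]  nu=[-0.7765]  x^+=[-3.3224]  P^+=[0.2899]
step 2: x^-=[-4.0201]  P^-=[0.6244]  S=[1.0944]  K=[0.5705]  nu=[0.3301]  x^+=[-3.8318]  P^+=[0.2682]
step 3: x^-=[-4.6364]  P^-=[0.5926]  S=[1.0626]  K=[0.5577]  nu=[5.7664]  x^+=[-1.4205]  P^+=[0.2621]
step 4: x^-=[-1.7189]  P^-=[0.5838]  S=[1.0538]  K=[0.5540]  nu=[3.8089]  x^+=[0.3912]  P^+=[0.2604]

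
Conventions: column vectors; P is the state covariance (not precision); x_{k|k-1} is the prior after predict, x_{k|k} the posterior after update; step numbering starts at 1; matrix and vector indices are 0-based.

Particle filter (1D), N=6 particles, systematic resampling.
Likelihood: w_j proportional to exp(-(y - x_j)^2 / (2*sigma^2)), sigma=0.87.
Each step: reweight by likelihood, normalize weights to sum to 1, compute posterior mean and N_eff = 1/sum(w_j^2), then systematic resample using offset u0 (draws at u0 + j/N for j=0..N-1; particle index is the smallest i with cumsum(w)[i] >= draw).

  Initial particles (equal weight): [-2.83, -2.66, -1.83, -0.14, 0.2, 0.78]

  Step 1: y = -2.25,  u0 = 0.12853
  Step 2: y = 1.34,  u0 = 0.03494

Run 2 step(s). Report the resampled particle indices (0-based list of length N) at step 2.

resampled_idx = [4, 4, 4, 5, 5, 5]

step 1: w=[0.3011, 0.3365, 0.3346, 0.0199, 0.0071, 0.0009]  mean=-2.3600  Neff=3.1620  idx=[0, 0, 1, 1, 2, 2]
step 2: w=[0.0038, 0.0038, 0.0095, 0.0095, 0.4866, 0.4866]  mean=-1.8535  Neff=2.1104  idx=[4, 4, 4, 5, 5, 5]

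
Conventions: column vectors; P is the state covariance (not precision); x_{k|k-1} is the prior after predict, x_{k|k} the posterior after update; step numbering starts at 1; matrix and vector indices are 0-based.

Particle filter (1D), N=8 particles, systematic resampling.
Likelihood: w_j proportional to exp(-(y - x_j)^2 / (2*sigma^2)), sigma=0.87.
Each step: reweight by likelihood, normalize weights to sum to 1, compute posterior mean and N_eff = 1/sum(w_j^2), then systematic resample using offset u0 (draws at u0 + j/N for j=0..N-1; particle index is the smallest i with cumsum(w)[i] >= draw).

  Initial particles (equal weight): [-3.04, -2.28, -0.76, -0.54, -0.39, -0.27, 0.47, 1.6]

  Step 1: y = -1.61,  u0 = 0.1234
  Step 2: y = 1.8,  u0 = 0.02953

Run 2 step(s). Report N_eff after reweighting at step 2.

step 1: w=[0.0915, 0.2627, 0.2192, 0.1658, 0.1322, 0.1079, 0.0203, 0.0004]  mean=-1.2038  Neff=5.4808  idx=[1, 1, 2, 2, 3, 4, 5, 6]
step 2: w=[0.0000, 0.0000, 0.0283, 0.0283, 0.0577, 0.0905, 0.1268, 0.6683]  mean=0.1702  Neff=2.1019  idx=[3, 5, 6, 7, 7, 7, 7, 7]

N_eff = 2.1019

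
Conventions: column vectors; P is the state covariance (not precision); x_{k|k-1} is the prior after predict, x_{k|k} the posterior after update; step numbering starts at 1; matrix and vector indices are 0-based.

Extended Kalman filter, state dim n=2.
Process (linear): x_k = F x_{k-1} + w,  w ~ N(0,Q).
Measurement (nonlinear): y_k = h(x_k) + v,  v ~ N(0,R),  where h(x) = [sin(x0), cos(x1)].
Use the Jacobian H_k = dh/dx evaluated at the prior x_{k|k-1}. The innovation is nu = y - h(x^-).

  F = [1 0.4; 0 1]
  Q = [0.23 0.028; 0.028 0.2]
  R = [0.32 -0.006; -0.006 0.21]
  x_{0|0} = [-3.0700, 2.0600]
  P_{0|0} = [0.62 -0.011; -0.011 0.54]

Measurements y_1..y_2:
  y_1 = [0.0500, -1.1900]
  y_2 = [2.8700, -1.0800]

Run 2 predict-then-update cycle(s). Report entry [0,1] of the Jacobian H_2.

H_jac[0,1] = 0.0000

step 1: x^-=[-2.2460, 2.0600]  P^-=[0.9276 0.2330; 0.2330 0.7400]  H_jac=[-0.6251 0.0000; 0.0000 -0.8827]  S=[0.6824 0.1226; 0.1226 0.7866]  K=[-0.8258 -0.1328; -0.0661 -0.8201]  nu=[0.8306, -0.7201]  x^+=[-2.8363, 2.5956]  P^+=[0.4215 0.0260; 0.0260 0.1947]
step 2: x^-=[-1.7980, 2.5956]  P^-=[0.7034 0.1318; 0.1318 0.3947]  H_jac=[-0.2253 0.0000; 0.0000 -0.5192]  S=[0.3557 0.0094; 0.0094 0.3164]  K=[-0.4401 -0.2033; -0.0664 -0.6457]  nu=[3.8443, -0.2254]  x^+=[-3.4440, 2.4859]  P^+=[0.6198 0.0771; 0.0771 0.2604]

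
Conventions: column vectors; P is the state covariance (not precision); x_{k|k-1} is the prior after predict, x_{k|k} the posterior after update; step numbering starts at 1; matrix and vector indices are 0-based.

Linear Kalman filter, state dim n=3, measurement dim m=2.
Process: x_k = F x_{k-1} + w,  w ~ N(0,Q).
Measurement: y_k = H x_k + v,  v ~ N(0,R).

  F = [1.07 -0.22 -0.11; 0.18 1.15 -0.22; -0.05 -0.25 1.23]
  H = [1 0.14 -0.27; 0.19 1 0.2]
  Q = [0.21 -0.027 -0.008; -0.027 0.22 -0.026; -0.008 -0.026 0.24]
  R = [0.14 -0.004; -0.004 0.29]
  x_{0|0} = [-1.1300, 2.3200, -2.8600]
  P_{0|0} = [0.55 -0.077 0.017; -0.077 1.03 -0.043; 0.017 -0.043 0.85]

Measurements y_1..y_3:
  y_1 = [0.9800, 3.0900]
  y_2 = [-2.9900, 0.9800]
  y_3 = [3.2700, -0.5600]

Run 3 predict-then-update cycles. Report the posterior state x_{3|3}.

x_post = [-0.3831, 2.2377, -6.9010]

step 1: x^-=[-1.4049, 3.0938, -4.0413]  P^-=[0.9300 -0.2538 -0.0431; -0.2538 1.6297 -0.6084; -0.0431 -0.6084 1.6141]  S=[1.2178 0.1940; 0.1940 1.6747]  K=[0.7663 -0.1399; -0.0255 0.8746; -0.4434 -0.1241]  nu=[0.8606, 1.0714]  x^+=[-0.8953, 4.0089, -4.5559]  P^+=[0.2236 -0.1558 0.3481; -0.1558 0.3565 -0.3658; 0.3481 -0.3658 1.3275]
step 2: x^-=[-1.3388, 5.4514, -6.5612]  P^-=[0.4730 -0.2877 0.4089; -0.2877 0.8560 -0.9305; 0.4089 -0.9305 2.4496]  S=[0.5773 0.0640; 0.0640 0.8106]  K=[0.5793 -0.1890; 0.0607 0.7542; -0.6187 -0.3988]  nu=[-4.1859, -2.9048]  x^+=[-3.2147, 3.0065, -2.8131]  P^+=[0.2644 -0.2198 0.5621; -0.2198 0.3869 -0.6336; 0.5621 -0.6336 2.0681]
step 3: x^-=[-3.7918, 3.4977, -4.0510]  P^-=[0.4969 -0.3796 0.6725; -0.3796 1.0255 -1.4771; 0.6725 -1.4771 3.7087]  S=[0.5696 0.1015; 0.1015 0.7978]  K=[0.5054 -0.2532; 0.1421 0.8066; -0.8233 -0.6569]  nu=[5.4783, -2.5271]  x^+=[-0.3831, 2.2377, -6.9010]  P^+=[0.3263 -0.2953 0.7894; -0.2953 0.4716 -0.9109; 0.7894 -0.9109 2.8686]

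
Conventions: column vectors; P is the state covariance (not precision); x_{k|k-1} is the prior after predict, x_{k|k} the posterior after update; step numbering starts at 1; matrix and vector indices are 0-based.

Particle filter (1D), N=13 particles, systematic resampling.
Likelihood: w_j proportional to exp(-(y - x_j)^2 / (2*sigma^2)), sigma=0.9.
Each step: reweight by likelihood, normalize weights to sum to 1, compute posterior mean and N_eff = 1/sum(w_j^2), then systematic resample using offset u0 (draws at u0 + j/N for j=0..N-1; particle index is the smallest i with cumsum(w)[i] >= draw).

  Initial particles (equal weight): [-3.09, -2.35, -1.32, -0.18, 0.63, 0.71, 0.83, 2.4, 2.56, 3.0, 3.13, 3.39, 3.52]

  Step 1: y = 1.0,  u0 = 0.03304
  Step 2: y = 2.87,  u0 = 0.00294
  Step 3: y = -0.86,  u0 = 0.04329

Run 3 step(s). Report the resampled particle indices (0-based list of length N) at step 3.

step 1: w=[0.0000, 0.0002, 0.0090, 0.1051, 0.2282, 0.2358, 0.2440, 0.0741, 0.0553, 0.0210, 0.0151, 0.0073, 0.0049]  mean=0.9540  Neff=5.3302  idx=[3, 3, 4, 4, 4, 5, 5, 5, 6, 6, 6, 7, 9]
step 2: w=[0.0013, 0.0013, 0.0188, 0.0188, 0.0188, 0.0234, 0.0234, 0.0234, 0.0319, 0.0319, 0.0319, 0.3632, 0.4119]  mean=2.2717  Neff=3.2535  idx=[2, 5, 8, 11, 11, 11, 11, 11, 12, 12, 12, 12, 12]
step 3: w=[0.3899, 0.3352, 0.2633, 0.0022, 0.0022, 0.0022, 0.0022, 0.0022, 0.0002, 0.0002, 0.0002, 0.0002, 0.0002]  mean=0.7305  Neff=2.9967  idx=[0, 0, 0, 0, 0, 1, 1, 1, 1, 2, 2, 2, 2]

resampled_idx = [0, 0, 0, 0, 0, 1, 1, 1, 1, 2, 2, 2, 2]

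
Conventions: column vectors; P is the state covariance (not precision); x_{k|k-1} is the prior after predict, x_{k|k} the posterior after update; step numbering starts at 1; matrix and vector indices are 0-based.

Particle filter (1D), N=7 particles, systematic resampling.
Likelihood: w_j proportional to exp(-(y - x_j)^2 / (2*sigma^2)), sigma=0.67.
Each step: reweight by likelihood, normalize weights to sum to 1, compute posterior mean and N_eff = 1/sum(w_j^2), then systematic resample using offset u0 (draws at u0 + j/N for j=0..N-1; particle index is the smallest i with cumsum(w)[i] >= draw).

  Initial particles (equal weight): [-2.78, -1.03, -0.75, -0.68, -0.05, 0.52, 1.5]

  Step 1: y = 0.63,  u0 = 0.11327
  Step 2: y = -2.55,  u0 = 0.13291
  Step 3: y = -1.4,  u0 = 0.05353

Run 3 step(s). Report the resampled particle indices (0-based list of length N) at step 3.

resampled_idx = [0, 1, 2, 3, 3, 4, 5]

step 1: w=[0.0000, 0.0199, 0.0515, 0.0635, 0.2566, 0.4237, 0.1848]  mean=0.3824  Neff=3.4895  idx=[3, 4, 5, 5, 5, 6, 6]
step 2: w=[0.9518, 0.0443, 0.0013, 0.0013, 0.0013, 0.0000, 0.0000]  mean=-0.6474  Neff=1.1015  idx=[0, 0, 0, 0, 0, 0, 1]
step 3: w=[0.1604, 0.1604, 0.1604, 0.1604, 0.1604, 0.1604, 0.0375]  mean=-0.6564  Neff=6.4185  idx=[0, 1, 2, 3, 3, 4, 5]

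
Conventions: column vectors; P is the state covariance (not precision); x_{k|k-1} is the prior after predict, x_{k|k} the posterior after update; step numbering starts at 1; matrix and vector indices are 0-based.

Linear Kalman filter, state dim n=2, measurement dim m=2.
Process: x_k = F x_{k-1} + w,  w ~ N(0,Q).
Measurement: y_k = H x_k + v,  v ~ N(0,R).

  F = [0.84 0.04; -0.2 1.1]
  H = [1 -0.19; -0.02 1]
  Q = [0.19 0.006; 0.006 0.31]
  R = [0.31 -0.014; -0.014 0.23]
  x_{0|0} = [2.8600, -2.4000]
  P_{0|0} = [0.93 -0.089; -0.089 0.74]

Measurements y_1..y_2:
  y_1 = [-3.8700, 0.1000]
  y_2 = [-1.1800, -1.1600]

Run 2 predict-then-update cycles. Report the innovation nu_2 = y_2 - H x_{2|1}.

step 1: x^-=[2.3064, -3.2120]  P^-=[0.8414 -0.1992; -0.1992 1.2818]  S=[1.2734 -0.4743; -0.4743 1.5201]  K=[0.7214 0.0830; -0.0369 0.8343]  nu=[-6.7867, 3.3581]  x^+=[-2.3109, -0.1597]  P^+=[0.2250 0.0135; 0.0135 0.1927]
step 2: x^-=[-1.9475, 0.2865]  P^-=[0.3500 -0.0110; -0.0110 0.5462]  S=[0.6839 -0.1358; -0.1358 0.7768]  K=[0.5286 0.0693; -0.0291 0.6984]  nu=[0.8219, -1.4854]  x^+=[-1.6159, -0.7748]  P^+=[0.1651 0.0118; 0.0118 0.1613]

innov = [0.8219, -1.4854]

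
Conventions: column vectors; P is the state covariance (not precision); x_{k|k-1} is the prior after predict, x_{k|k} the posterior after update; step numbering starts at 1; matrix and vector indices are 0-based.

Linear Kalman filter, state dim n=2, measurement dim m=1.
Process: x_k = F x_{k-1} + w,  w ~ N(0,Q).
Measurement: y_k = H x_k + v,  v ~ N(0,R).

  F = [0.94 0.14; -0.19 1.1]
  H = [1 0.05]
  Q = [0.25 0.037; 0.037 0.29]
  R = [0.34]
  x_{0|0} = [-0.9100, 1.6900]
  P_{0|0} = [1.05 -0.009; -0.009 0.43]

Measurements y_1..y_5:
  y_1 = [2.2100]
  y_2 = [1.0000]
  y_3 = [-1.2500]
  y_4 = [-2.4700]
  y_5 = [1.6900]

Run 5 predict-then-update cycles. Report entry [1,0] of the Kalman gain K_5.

step 1: x^-=[-0.6188, 2.0319]  P^-=[1.1838 -0.0934; -0.0934 0.8520]  S=[1.5166]  K=[0.7775; -0.0335]  nu=[2.7272]  x^+=[1.5016, 1.9406]  P^+=[0.2670 -0.0539; -0.0539 0.8503]
step 2: x^-=[1.6832, 1.8493]  P^-=[0.4884 0.0660; 0.0660 1.3510]  S=[0.8384]  K=[0.5865; 0.1592]  nu=[-0.7756]  x^+=[1.2283, 1.7258]  P^+=[0.2000 -0.0123; -0.0123 1.3297]
step 3: x^-=[1.3962, 1.6651]  P^-=[0.4496 0.1936; 0.1936 1.9114]  S=[0.8137]  K=[0.5644; 0.3554]  nu=[-2.7294]  x^+=[-0.1443, 0.6950]  P^+=[0.1904 0.0304; 0.0304 1.8086]
step 4: x^-=[-0.0383, 0.7920]  P^-=[0.4617 0.3122; 0.3122 2.4726]  S=[0.8391]  K=[0.5688; 0.5194]  nu=[-2.4713]  x^+=[-1.4440, -0.4915]  P^+=[0.1902 0.0643; 0.0643 2.2462]
step 5: x^-=[-1.4262, -0.2663]  P^-=[0.4790 0.4137; 0.4137 2.9879]  S=[0.8678]  K=[0.5758; 0.6489]  nu=[3.1295]  x^+=[0.3757, 1.7643]  P^+=[0.1913 0.0895; 0.0895 2.6226]

K[1,0] = 0.6489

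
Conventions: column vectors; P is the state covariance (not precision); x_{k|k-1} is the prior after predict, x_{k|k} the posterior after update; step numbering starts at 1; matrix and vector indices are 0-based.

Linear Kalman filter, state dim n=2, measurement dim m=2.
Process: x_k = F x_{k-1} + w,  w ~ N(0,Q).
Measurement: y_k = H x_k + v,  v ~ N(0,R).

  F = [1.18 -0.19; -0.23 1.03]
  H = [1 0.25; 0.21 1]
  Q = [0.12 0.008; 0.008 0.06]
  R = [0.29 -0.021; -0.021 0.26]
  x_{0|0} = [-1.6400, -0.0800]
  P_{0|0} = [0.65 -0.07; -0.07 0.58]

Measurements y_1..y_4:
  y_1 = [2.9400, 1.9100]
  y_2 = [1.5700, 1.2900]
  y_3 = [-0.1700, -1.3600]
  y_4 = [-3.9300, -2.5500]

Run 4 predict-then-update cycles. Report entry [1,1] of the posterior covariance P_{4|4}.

P_post[1,1] = 0.1452

step 1: x^-=[-1.9200, 0.2948]  P^-=[1.0774 -0.3701; -0.3701 0.7429]  S=[1.2288 0.0015; 0.0015 0.8950]  K=[0.8017 -0.1620; -0.1509 0.7435]  nu=[4.7863, 2.0184]  x^+=[1.5901, 1.0731]  P^+=[0.2645 -0.1145; -0.1145 0.2205]
step 2: x^-=[1.6725, 0.7396]  P^-=[0.5476 -0.2511; -0.2511 0.3622]  S=[0.7347 -0.0798; -0.0798 0.5409]  K=[0.6429 -0.1569; -0.1590 0.5487]  nu=[-0.2874, 0.1992]  x^+=[1.4565, 0.8946]  P^+=[0.2146 -0.0993; -0.0993 0.1669]
step 3: x^-=[1.5487, 0.5864]  P^-=[0.4693 -0.2080; -0.2080 0.2954]  S=[0.6738 -0.0675; -0.0675 0.4888]  K=[0.6053 -0.1403; -0.1495 0.4944]  nu=[-1.8653, -2.2716]  x^+=[0.7383, -0.2579]  P^+=[0.2014 -0.0915; -0.0915 0.1509]
step 4: x^-=[0.9201, -0.4354]  P^-=[0.4468 -0.1914; -0.1914 0.2741]  S=[0.6583 -0.0600; -0.0600 0.4734]  K=[0.5942 -0.1306; -0.1432 0.4759]  nu=[-4.7413, -2.3078]  x^+=[-1.5957, -0.8548]  P^+=[0.1970 -0.0878; -0.0878 0.1452]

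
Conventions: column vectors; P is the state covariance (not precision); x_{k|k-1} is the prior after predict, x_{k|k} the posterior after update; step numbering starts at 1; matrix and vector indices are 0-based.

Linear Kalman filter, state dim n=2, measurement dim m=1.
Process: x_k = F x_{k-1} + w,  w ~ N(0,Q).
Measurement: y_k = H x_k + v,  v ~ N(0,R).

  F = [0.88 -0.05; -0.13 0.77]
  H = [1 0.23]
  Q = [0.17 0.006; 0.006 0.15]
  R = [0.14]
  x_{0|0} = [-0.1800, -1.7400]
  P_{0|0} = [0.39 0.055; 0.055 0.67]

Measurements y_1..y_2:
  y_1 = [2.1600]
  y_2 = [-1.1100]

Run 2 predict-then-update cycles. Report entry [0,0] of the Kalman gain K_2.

step 1: x^-=[-0.0714, -1.3164]  P^-=[0.4689 -0.0268; -0.0268 0.5428]  S=[0.6252]  K=[0.7400; 0.1568]  nu=[2.5342]  x^+=[1.8039, -0.9189]  P^+=[0.1265 -0.0994; -0.0994 0.5274]
step 2: x^-=[1.6334, -0.9421]  P^-=[0.2780 -0.0967; -0.0967 0.4847]  S=[0.3991]  K=[0.6407; 0.0370]  nu=[-2.5267]  x^+=[0.0144, -1.0355]  P^+=[0.1141 -0.1062; -0.1062 0.4842]

K[0,0] = 0.6407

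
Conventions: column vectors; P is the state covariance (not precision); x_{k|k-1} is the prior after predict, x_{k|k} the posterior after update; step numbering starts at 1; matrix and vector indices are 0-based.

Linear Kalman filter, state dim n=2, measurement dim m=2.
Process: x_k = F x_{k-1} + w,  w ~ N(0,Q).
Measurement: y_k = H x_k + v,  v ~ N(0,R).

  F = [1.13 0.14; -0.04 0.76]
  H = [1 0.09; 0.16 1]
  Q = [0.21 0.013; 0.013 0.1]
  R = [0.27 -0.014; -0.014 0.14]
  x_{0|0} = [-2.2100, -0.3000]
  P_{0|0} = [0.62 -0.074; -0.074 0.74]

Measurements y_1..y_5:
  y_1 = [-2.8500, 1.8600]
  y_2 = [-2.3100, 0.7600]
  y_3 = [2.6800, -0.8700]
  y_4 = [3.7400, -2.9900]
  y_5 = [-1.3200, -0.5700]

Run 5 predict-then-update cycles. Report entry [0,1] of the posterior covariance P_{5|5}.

P_post[0,1] = -0.0222

step 1: x^-=[-2.5393, -0.1396]  P^-=[0.9928 0.0006; 0.0006 0.5329]  S=[1.2672 0.1934; 0.1934 0.6985]  K=[0.7817 0.0118; -0.0816 0.7856]  nu=[-0.2981, 2.4059]  x^+=[-2.7439, 1.7749]  P^+=[0.2148 -0.0437; -0.0437 0.1181]
step 2: x^-=[-2.8522, 1.4587]  P^-=[0.4728 -0.0214; -0.0214 0.1712]  S=[0.7403 0.0554; 0.0554 0.3165]  K=[0.6315 0.0610; -0.0484 0.5387]  nu=[0.4109, -0.2423]  x^+=[-2.6075, 1.3083]  P^+=[0.1721 -0.0278; -0.0278 0.0805]
step 3: x^-=[-2.7633, 1.0986]  P^-=[0.4226 -0.0100; -0.0100 0.1485]  S=[0.6920 0.0569; 0.0569 0.2961]  K=[0.6029 0.0789; -0.0364 0.5031]  nu=[5.3444, -1.5265]  x^+=[0.3384, 0.1360]  P^+=[0.1638 -0.0236; -0.0236 0.0747]
step 4: x^-=[0.4015, 0.0898]  P^-=[0.4132 -0.0066; -0.0066 0.1449]  S=[0.6831 0.0585; 0.0585 0.2933]  K=[0.5967 0.0840; -0.0331 0.4968]  nu=[3.3305, -3.1440]  x^+=[2.1249, -1.5824]  P^+=[0.1620 -0.0225; -0.0225 0.0736]
step 5: x^-=[2.1795, -1.2877]  P^-=[0.4111 -0.0057; -0.0057 0.1442]  S=[0.6813 0.0590; 0.0590 0.2929]  K=[0.5953 0.0853; -0.0322 0.4956]  nu=[-3.3837, 0.3689]  x^+=[0.1966, -0.9958]  P^+=[0.1616 -0.0222; -0.0222 0.0734]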